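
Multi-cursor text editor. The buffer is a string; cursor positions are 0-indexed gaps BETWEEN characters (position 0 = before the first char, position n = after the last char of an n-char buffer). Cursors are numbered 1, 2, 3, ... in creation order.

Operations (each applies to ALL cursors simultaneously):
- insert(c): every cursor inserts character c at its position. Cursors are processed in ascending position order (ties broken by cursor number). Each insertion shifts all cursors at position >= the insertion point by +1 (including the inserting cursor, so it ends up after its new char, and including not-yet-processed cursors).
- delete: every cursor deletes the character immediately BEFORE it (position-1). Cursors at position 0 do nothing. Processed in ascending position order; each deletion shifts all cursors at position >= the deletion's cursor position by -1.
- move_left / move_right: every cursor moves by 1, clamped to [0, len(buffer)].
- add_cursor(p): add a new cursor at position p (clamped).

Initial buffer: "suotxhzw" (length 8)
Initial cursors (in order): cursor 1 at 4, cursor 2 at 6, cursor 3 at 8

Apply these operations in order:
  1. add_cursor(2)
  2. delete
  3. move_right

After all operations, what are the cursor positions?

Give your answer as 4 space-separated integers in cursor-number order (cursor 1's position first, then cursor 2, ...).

Answer: 3 4 4 2

Derivation:
After op 1 (add_cursor(2)): buffer="suotxhzw" (len 8), cursors c4@2 c1@4 c2@6 c3@8, authorship ........
After op 2 (delete): buffer="soxz" (len 4), cursors c4@1 c1@2 c2@3 c3@4, authorship ....
After op 3 (move_right): buffer="soxz" (len 4), cursors c4@2 c1@3 c2@4 c3@4, authorship ....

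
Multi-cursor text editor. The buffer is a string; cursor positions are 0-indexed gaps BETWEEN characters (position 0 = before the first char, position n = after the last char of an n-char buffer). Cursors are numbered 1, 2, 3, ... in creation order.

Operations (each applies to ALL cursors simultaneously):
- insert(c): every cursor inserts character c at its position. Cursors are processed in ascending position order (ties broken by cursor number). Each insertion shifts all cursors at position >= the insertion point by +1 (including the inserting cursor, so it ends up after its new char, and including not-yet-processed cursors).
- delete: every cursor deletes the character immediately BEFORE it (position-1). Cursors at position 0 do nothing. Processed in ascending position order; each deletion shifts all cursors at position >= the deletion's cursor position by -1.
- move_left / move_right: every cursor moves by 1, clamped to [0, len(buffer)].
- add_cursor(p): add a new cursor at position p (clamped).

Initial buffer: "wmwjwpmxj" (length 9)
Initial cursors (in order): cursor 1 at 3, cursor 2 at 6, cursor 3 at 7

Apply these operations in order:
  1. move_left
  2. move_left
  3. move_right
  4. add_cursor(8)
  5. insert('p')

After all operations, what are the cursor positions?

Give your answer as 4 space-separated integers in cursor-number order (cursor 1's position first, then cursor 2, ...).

Answer: 3 7 9 12

Derivation:
After op 1 (move_left): buffer="wmwjwpmxj" (len 9), cursors c1@2 c2@5 c3@6, authorship .........
After op 2 (move_left): buffer="wmwjwpmxj" (len 9), cursors c1@1 c2@4 c3@5, authorship .........
After op 3 (move_right): buffer="wmwjwpmxj" (len 9), cursors c1@2 c2@5 c3@6, authorship .........
After op 4 (add_cursor(8)): buffer="wmwjwpmxj" (len 9), cursors c1@2 c2@5 c3@6 c4@8, authorship .........
After op 5 (insert('p')): buffer="wmpwjwpppmxpj" (len 13), cursors c1@3 c2@7 c3@9 c4@12, authorship ..1...2.3..4.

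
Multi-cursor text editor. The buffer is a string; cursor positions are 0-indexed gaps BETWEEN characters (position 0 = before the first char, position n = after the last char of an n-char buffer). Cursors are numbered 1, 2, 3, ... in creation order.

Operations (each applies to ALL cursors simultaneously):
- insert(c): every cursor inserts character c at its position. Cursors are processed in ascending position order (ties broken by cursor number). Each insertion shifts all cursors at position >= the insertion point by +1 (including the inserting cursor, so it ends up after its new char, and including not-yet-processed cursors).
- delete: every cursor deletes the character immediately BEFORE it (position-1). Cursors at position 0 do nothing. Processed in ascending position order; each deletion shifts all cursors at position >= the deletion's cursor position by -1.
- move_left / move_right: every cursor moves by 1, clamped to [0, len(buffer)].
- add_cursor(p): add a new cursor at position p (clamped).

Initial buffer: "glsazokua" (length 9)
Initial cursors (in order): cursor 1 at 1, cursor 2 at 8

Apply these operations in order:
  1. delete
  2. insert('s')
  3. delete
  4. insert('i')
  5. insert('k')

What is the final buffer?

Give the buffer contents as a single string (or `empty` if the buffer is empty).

After op 1 (delete): buffer="lsazoka" (len 7), cursors c1@0 c2@6, authorship .......
After op 2 (insert('s')): buffer="slsazoksa" (len 9), cursors c1@1 c2@8, authorship 1......2.
After op 3 (delete): buffer="lsazoka" (len 7), cursors c1@0 c2@6, authorship .......
After op 4 (insert('i')): buffer="ilsazokia" (len 9), cursors c1@1 c2@8, authorship 1......2.
After op 5 (insert('k')): buffer="iklsazokika" (len 11), cursors c1@2 c2@10, authorship 11......22.

Answer: iklsazokika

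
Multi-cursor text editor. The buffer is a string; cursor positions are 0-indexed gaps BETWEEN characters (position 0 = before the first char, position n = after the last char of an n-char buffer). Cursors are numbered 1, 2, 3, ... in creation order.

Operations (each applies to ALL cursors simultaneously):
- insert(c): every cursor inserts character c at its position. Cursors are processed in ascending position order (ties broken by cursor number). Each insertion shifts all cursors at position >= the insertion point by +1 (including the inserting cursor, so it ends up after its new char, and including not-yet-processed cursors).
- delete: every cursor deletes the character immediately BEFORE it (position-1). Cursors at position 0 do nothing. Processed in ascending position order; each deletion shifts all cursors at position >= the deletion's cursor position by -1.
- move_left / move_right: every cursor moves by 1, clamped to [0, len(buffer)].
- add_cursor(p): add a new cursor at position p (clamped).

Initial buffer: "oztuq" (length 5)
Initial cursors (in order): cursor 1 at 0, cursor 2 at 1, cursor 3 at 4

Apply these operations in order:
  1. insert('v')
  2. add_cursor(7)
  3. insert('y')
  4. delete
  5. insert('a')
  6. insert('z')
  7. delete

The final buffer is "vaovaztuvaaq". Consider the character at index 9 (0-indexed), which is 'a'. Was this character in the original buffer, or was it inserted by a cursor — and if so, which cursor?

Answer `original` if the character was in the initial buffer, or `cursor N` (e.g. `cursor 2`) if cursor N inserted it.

After op 1 (insert('v')): buffer="vovztuvq" (len 8), cursors c1@1 c2@3 c3@7, authorship 1.2...3.
After op 2 (add_cursor(7)): buffer="vovztuvq" (len 8), cursors c1@1 c2@3 c3@7 c4@7, authorship 1.2...3.
After op 3 (insert('y')): buffer="vyovyztuvyyq" (len 12), cursors c1@2 c2@5 c3@11 c4@11, authorship 11.22...334.
After op 4 (delete): buffer="vovztuvq" (len 8), cursors c1@1 c2@3 c3@7 c4@7, authorship 1.2...3.
After op 5 (insert('a')): buffer="vaovaztuvaaq" (len 12), cursors c1@2 c2@5 c3@11 c4@11, authorship 11.22...334.
After op 6 (insert('z')): buffer="vazovazztuvaazzq" (len 16), cursors c1@3 c2@7 c3@15 c4@15, authorship 111.222...33434.
After op 7 (delete): buffer="vaovaztuvaaq" (len 12), cursors c1@2 c2@5 c3@11 c4@11, authorship 11.22...334.
Authorship (.=original, N=cursor N): 1 1 . 2 2 . . . 3 3 4 .
Index 9: author = 3

Answer: cursor 3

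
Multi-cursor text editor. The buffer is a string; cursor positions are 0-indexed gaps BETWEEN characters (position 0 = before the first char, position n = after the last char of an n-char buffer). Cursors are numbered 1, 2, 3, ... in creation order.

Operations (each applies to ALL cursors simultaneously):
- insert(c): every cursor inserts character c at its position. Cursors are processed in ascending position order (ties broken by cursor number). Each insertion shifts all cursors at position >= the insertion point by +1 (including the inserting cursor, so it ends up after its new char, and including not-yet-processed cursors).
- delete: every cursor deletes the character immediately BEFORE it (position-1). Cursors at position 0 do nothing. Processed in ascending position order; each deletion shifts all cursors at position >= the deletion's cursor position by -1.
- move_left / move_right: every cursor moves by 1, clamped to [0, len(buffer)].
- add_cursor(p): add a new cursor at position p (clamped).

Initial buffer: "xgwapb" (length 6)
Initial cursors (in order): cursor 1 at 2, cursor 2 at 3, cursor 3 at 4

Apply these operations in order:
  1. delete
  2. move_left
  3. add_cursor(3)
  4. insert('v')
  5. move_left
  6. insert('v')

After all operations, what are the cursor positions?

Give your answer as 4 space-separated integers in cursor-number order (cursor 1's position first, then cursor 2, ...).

After op 1 (delete): buffer="xpb" (len 3), cursors c1@1 c2@1 c3@1, authorship ...
After op 2 (move_left): buffer="xpb" (len 3), cursors c1@0 c2@0 c3@0, authorship ...
After op 3 (add_cursor(3)): buffer="xpb" (len 3), cursors c1@0 c2@0 c3@0 c4@3, authorship ...
After op 4 (insert('v')): buffer="vvvxpbv" (len 7), cursors c1@3 c2@3 c3@3 c4@7, authorship 123...4
After op 5 (move_left): buffer="vvvxpbv" (len 7), cursors c1@2 c2@2 c3@2 c4@6, authorship 123...4
After op 6 (insert('v')): buffer="vvvvvvxpbvv" (len 11), cursors c1@5 c2@5 c3@5 c4@10, authorship 121233...44

Answer: 5 5 5 10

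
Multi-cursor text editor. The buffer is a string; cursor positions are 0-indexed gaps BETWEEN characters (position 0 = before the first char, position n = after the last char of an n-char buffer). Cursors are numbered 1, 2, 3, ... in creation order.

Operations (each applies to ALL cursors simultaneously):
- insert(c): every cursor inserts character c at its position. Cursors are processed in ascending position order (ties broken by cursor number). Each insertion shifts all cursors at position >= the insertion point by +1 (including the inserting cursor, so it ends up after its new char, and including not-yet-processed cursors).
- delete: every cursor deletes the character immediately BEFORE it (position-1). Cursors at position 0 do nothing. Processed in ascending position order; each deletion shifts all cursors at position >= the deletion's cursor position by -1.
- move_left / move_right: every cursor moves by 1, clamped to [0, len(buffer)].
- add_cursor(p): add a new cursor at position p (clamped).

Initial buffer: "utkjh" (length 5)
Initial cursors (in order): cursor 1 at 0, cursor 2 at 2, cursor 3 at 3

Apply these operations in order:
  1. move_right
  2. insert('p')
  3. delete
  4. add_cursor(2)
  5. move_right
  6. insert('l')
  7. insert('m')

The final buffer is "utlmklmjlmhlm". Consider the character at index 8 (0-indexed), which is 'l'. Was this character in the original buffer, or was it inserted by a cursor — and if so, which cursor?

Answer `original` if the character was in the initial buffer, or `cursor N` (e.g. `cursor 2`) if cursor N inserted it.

After op 1 (move_right): buffer="utkjh" (len 5), cursors c1@1 c2@3 c3@4, authorship .....
After op 2 (insert('p')): buffer="uptkpjph" (len 8), cursors c1@2 c2@5 c3@7, authorship .1..2.3.
After op 3 (delete): buffer="utkjh" (len 5), cursors c1@1 c2@3 c3@4, authorship .....
After op 4 (add_cursor(2)): buffer="utkjh" (len 5), cursors c1@1 c4@2 c2@3 c3@4, authorship .....
After op 5 (move_right): buffer="utkjh" (len 5), cursors c1@2 c4@3 c2@4 c3@5, authorship .....
After op 6 (insert('l')): buffer="utlkljlhl" (len 9), cursors c1@3 c4@5 c2@7 c3@9, authorship ..1.4.2.3
After op 7 (insert('m')): buffer="utlmklmjlmhlm" (len 13), cursors c1@4 c4@7 c2@10 c3@13, authorship ..11.44.22.33
Authorship (.=original, N=cursor N): . . 1 1 . 4 4 . 2 2 . 3 3
Index 8: author = 2

Answer: cursor 2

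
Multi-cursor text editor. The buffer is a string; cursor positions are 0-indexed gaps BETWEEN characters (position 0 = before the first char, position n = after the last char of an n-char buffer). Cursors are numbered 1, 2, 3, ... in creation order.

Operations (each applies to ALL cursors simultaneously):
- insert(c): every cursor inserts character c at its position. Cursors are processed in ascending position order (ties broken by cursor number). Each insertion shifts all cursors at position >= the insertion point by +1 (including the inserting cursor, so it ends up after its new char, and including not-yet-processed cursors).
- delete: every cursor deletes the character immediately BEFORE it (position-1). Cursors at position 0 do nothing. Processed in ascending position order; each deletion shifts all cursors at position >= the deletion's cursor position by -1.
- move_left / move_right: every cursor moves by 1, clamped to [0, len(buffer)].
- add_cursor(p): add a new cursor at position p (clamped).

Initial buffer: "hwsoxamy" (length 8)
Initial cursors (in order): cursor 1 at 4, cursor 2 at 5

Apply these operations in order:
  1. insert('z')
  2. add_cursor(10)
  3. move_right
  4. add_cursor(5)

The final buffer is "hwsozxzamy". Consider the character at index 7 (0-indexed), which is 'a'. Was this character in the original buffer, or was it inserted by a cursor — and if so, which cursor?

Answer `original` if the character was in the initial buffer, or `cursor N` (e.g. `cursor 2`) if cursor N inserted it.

After op 1 (insert('z')): buffer="hwsozxzamy" (len 10), cursors c1@5 c2@7, authorship ....1.2...
After op 2 (add_cursor(10)): buffer="hwsozxzamy" (len 10), cursors c1@5 c2@7 c3@10, authorship ....1.2...
After op 3 (move_right): buffer="hwsozxzamy" (len 10), cursors c1@6 c2@8 c3@10, authorship ....1.2...
After op 4 (add_cursor(5)): buffer="hwsozxzamy" (len 10), cursors c4@5 c1@6 c2@8 c3@10, authorship ....1.2...
Authorship (.=original, N=cursor N): . . . . 1 . 2 . . .
Index 7: author = original

Answer: original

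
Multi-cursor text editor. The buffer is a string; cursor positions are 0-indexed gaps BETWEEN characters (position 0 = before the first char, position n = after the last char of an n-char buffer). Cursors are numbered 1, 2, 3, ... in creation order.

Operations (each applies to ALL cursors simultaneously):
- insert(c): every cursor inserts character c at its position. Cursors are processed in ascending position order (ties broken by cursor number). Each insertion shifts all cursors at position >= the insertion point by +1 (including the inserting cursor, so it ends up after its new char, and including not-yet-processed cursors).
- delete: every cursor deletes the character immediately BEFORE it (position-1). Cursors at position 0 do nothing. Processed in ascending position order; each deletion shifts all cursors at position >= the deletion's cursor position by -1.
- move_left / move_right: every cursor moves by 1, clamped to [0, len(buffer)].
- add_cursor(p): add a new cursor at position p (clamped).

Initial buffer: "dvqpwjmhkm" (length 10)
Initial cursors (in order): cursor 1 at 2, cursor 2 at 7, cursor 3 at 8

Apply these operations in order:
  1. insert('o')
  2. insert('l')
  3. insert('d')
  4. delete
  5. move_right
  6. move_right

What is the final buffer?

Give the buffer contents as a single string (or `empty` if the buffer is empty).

Answer: dvolqpwjmolholkm

Derivation:
After op 1 (insert('o')): buffer="dvoqpwjmohokm" (len 13), cursors c1@3 c2@9 c3@11, authorship ..1.....2.3..
After op 2 (insert('l')): buffer="dvolqpwjmolholkm" (len 16), cursors c1@4 c2@11 c3@14, authorship ..11.....22.33..
After op 3 (insert('d')): buffer="dvoldqpwjmoldholdkm" (len 19), cursors c1@5 c2@13 c3@17, authorship ..111.....222.333..
After op 4 (delete): buffer="dvolqpwjmolholkm" (len 16), cursors c1@4 c2@11 c3@14, authorship ..11.....22.33..
After op 5 (move_right): buffer="dvolqpwjmolholkm" (len 16), cursors c1@5 c2@12 c3@15, authorship ..11.....22.33..
After op 6 (move_right): buffer="dvolqpwjmolholkm" (len 16), cursors c1@6 c2@13 c3@16, authorship ..11.....22.33..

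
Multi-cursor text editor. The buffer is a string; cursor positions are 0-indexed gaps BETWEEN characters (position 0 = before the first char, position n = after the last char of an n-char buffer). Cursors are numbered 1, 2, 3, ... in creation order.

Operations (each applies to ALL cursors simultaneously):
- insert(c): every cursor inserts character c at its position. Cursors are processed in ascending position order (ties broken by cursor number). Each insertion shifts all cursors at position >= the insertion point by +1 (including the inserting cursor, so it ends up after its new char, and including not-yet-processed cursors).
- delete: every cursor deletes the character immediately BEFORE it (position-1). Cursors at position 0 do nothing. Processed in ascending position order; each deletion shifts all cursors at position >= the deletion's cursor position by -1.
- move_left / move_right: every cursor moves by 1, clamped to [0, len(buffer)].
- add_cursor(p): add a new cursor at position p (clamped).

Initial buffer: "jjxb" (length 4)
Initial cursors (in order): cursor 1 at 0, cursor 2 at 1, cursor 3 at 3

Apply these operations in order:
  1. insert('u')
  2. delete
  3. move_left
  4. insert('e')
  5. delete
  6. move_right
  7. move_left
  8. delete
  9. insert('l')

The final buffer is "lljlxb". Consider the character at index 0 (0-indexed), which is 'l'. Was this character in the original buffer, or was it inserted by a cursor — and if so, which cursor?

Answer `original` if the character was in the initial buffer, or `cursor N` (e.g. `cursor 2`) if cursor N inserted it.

After op 1 (insert('u')): buffer="ujujxub" (len 7), cursors c1@1 c2@3 c3@6, authorship 1.2..3.
After op 2 (delete): buffer="jjxb" (len 4), cursors c1@0 c2@1 c3@3, authorship ....
After op 3 (move_left): buffer="jjxb" (len 4), cursors c1@0 c2@0 c3@2, authorship ....
After op 4 (insert('e')): buffer="eejjexb" (len 7), cursors c1@2 c2@2 c3@5, authorship 12..3..
After op 5 (delete): buffer="jjxb" (len 4), cursors c1@0 c2@0 c3@2, authorship ....
After op 6 (move_right): buffer="jjxb" (len 4), cursors c1@1 c2@1 c3@3, authorship ....
After op 7 (move_left): buffer="jjxb" (len 4), cursors c1@0 c2@0 c3@2, authorship ....
After op 8 (delete): buffer="jxb" (len 3), cursors c1@0 c2@0 c3@1, authorship ...
After op 9 (insert('l')): buffer="lljlxb" (len 6), cursors c1@2 c2@2 c3@4, authorship 12.3..
Authorship (.=original, N=cursor N): 1 2 . 3 . .
Index 0: author = 1

Answer: cursor 1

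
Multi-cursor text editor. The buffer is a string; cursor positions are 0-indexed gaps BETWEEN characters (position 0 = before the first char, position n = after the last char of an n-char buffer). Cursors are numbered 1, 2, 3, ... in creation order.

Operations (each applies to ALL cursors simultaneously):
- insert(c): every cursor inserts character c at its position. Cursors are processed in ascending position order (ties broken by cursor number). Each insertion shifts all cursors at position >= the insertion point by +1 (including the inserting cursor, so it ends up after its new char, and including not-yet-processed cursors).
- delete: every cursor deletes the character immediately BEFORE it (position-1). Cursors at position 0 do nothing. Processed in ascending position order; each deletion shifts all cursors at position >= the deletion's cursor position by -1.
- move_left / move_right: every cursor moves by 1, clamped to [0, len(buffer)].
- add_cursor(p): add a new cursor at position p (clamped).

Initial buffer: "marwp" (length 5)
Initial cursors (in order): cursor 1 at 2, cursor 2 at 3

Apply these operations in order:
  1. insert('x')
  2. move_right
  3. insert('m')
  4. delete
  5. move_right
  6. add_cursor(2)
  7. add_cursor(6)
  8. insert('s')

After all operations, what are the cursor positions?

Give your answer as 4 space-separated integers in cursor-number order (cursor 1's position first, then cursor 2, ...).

After op 1 (insert('x')): buffer="maxrxwp" (len 7), cursors c1@3 c2@5, authorship ..1.2..
After op 2 (move_right): buffer="maxrxwp" (len 7), cursors c1@4 c2@6, authorship ..1.2..
After op 3 (insert('m')): buffer="maxrmxwmp" (len 9), cursors c1@5 c2@8, authorship ..1.12.2.
After op 4 (delete): buffer="maxrxwp" (len 7), cursors c1@4 c2@6, authorship ..1.2..
After op 5 (move_right): buffer="maxrxwp" (len 7), cursors c1@5 c2@7, authorship ..1.2..
After op 6 (add_cursor(2)): buffer="maxrxwp" (len 7), cursors c3@2 c1@5 c2@7, authorship ..1.2..
After op 7 (add_cursor(6)): buffer="maxrxwp" (len 7), cursors c3@2 c1@5 c4@6 c2@7, authorship ..1.2..
After op 8 (insert('s')): buffer="masxrxswsps" (len 11), cursors c3@3 c1@7 c4@9 c2@11, authorship ..31.21.4.2

Answer: 7 11 3 9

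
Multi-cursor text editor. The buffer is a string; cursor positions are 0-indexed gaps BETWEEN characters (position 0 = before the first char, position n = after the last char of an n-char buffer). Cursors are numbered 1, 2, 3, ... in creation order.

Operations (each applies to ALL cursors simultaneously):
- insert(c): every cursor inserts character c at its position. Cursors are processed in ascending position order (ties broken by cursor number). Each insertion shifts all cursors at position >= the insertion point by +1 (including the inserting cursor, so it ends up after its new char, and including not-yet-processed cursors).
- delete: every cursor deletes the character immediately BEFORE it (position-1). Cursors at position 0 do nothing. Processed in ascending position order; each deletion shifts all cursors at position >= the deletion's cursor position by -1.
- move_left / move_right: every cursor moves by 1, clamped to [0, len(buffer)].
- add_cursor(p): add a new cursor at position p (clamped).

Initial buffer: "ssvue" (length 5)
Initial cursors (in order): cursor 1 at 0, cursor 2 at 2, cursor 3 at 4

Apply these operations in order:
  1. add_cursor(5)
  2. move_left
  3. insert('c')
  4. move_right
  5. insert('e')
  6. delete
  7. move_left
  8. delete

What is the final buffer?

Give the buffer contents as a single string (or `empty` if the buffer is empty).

After op 1 (add_cursor(5)): buffer="ssvue" (len 5), cursors c1@0 c2@2 c3@4 c4@5, authorship .....
After op 2 (move_left): buffer="ssvue" (len 5), cursors c1@0 c2@1 c3@3 c4@4, authorship .....
After op 3 (insert('c')): buffer="cscsvcuce" (len 9), cursors c1@1 c2@3 c3@6 c4@8, authorship 1.2..3.4.
After op 4 (move_right): buffer="cscsvcuce" (len 9), cursors c1@2 c2@4 c3@7 c4@9, authorship 1.2..3.4.
After op 5 (insert('e')): buffer="csecsevcuecee" (len 13), cursors c1@3 c2@6 c3@10 c4@13, authorship 1.12.2.3.34.4
After op 6 (delete): buffer="cscsvcuce" (len 9), cursors c1@2 c2@4 c3@7 c4@9, authorship 1.2..3.4.
After op 7 (move_left): buffer="cscsvcuce" (len 9), cursors c1@1 c2@3 c3@6 c4@8, authorship 1.2..3.4.
After op 8 (delete): buffer="ssvue" (len 5), cursors c1@0 c2@1 c3@3 c4@4, authorship .....

Answer: ssvue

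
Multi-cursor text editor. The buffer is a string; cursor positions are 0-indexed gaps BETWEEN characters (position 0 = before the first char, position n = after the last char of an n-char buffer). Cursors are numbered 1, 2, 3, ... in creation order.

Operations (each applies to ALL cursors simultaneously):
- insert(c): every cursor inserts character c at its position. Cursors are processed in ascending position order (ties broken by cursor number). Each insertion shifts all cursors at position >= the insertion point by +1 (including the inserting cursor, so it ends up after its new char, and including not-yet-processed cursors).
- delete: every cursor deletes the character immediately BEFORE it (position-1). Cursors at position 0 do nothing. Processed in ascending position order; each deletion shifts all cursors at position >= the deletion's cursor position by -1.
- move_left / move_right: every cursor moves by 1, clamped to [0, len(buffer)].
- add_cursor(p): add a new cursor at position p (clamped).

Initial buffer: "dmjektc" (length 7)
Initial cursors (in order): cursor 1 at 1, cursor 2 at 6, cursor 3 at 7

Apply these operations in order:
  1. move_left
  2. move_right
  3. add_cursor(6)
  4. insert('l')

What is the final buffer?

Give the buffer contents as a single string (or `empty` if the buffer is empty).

After op 1 (move_left): buffer="dmjektc" (len 7), cursors c1@0 c2@5 c3@6, authorship .......
After op 2 (move_right): buffer="dmjektc" (len 7), cursors c1@1 c2@6 c3@7, authorship .......
After op 3 (add_cursor(6)): buffer="dmjektc" (len 7), cursors c1@1 c2@6 c4@6 c3@7, authorship .......
After op 4 (insert('l')): buffer="dlmjektllcl" (len 11), cursors c1@2 c2@9 c4@9 c3@11, authorship .1.....24.3

Answer: dlmjektllcl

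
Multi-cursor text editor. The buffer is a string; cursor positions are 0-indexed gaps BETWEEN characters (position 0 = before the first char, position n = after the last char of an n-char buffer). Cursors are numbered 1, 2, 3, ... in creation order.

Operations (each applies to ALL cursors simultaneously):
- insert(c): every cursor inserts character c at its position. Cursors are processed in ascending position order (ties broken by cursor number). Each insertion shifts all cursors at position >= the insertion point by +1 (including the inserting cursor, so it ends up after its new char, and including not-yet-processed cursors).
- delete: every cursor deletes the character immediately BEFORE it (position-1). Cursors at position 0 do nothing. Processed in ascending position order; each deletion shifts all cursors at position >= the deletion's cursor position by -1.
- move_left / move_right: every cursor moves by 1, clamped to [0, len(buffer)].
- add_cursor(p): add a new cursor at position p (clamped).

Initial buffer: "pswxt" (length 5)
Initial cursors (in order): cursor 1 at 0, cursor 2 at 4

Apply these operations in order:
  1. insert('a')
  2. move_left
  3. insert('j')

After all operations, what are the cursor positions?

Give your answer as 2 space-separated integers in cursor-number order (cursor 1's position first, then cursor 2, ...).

Answer: 1 7

Derivation:
After op 1 (insert('a')): buffer="apswxat" (len 7), cursors c1@1 c2@6, authorship 1....2.
After op 2 (move_left): buffer="apswxat" (len 7), cursors c1@0 c2@5, authorship 1....2.
After op 3 (insert('j')): buffer="japswxjat" (len 9), cursors c1@1 c2@7, authorship 11....22.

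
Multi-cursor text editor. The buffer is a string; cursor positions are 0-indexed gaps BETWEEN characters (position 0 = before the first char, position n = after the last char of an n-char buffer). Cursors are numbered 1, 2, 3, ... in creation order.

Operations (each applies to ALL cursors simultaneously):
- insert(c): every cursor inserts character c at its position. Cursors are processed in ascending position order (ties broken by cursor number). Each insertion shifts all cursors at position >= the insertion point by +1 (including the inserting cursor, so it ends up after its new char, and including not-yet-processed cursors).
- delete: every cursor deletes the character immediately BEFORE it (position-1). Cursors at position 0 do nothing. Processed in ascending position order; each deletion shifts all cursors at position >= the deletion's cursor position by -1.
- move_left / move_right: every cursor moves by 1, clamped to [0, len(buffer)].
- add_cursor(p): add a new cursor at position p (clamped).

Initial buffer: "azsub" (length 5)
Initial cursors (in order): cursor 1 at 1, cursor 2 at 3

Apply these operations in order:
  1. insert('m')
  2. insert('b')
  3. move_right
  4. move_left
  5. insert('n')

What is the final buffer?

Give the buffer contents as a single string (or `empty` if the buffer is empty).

After op 1 (insert('m')): buffer="amzsmub" (len 7), cursors c1@2 c2@5, authorship .1..2..
After op 2 (insert('b')): buffer="ambzsmbub" (len 9), cursors c1@3 c2@7, authorship .11..22..
After op 3 (move_right): buffer="ambzsmbub" (len 9), cursors c1@4 c2@8, authorship .11..22..
After op 4 (move_left): buffer="ambzsmbub" (len 9), cursors c1@3 c2@7, authorship .11..22..
After op 5 (insert('n')): buffer="ambnzsmbnub" (len 11), cursors c1@4 c2@9, authorship .111..222..

Answer: ambnzsmbnub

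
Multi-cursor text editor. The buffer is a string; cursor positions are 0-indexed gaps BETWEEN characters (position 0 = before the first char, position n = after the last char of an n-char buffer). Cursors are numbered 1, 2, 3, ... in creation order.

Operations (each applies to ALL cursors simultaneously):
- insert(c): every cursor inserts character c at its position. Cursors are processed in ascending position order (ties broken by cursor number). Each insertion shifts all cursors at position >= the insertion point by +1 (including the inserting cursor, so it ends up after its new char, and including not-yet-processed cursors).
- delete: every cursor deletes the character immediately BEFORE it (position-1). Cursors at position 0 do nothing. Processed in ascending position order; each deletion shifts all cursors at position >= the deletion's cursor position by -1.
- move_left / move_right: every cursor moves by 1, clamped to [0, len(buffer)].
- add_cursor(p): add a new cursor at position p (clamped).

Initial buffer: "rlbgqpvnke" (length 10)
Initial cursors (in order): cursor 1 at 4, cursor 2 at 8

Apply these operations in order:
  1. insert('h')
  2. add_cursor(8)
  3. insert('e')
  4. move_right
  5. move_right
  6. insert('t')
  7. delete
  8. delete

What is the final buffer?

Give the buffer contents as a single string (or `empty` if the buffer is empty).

After op 1 (insert('h')): buffer="rlbghqpvnhke" (len 12), cursors c1@5 c2@10, authorship ....1....2..
After op 2 (add_cursor(8)): buffer="rlbghqpvnhke" (len 12), cursors c1@5 c3@8 c2@10, authorship ....1....2..
After op 3 (insert('e')): buffer="rlbgheqpvenheke" (len 15), cursors c1@6 c3@10 c2@13, authorship ....11...3.22..
After op 4 (move_right): buffer="rlbgheqpvenheke" (len 15), cursors c1@7 c3@11 c2@14, authorship ....11...3.22..
After op 5 (move_right): buffer="rlbgheqpvenheke" (len 15), cursors c1@8 c3@12 c2@15, authorship ....11...3.22..
After op 6 (insert('t')): buffer="rlbgheqptvenhteket" (len 18), cursors c1@9 c3@14 c2@18, authorship ....11..1.3.232..2
After op 7 (delete): buffer="rlbgheqpvenheke" (len 15), cursors c1@8 c3@12 c2@15, authorship ....11...3.22..
After op 8 (delete): buffer="rlbgheqvenek" (len 12), cursors c1@7 c3@10 c2@12, authorship ....11..3.2.

Answer: rlbgheqvenek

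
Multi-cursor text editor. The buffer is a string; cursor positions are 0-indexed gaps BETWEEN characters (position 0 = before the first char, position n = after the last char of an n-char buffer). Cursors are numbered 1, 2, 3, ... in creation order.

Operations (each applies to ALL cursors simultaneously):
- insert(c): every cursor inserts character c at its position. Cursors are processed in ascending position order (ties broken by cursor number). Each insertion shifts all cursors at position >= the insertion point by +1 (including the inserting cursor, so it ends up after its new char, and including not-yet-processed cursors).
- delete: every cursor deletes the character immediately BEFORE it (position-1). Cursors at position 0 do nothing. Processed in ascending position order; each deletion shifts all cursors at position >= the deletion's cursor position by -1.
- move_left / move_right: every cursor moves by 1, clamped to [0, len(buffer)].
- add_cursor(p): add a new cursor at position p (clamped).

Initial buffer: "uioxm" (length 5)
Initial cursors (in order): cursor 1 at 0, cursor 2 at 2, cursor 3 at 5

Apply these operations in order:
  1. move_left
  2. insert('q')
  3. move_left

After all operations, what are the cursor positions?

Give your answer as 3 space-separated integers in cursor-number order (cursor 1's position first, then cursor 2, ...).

Answer: 0 2 6

Derivation:
After op 1 (move_left): buffer="uioxm" (len 5), cursors c1@0 c2@1 c3@4, authorship .....
After op 2 (insert('q')): buffer="quqioxqm" (len 8), cursors c1@1 c2@3 c3@7, authorship 1.2...3.
After op 3 (move_left): buffer="quqioxqm" (len 8), cursors c1@0 c2@2 c3@6, authorship 1.2...3.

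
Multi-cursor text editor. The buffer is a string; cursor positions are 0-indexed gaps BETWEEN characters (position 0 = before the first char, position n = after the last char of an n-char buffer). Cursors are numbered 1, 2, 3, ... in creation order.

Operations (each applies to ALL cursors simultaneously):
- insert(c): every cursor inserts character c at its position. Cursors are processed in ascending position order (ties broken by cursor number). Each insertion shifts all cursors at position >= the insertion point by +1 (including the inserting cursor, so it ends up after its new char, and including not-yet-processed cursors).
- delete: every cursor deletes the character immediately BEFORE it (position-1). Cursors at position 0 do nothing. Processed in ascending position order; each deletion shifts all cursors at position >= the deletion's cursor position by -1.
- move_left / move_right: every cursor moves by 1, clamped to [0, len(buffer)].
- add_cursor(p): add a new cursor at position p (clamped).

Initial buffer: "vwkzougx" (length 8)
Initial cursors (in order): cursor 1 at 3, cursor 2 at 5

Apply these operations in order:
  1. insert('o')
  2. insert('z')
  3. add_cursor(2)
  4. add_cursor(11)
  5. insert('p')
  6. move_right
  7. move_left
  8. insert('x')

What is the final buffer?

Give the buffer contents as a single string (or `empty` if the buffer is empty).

After op 1 (insert('o')): buffer="vwkozoougx" (len 10), cursors c1@4 c2@7, authorship ...1..2...
After op 2 (insert('z')): buffer="vwkozzoozugx" (len 12), cursors c1@5 c2@9, authorship ...11..22...
After op 3 (add_cursor(2)): buffer="vwkozzoozugx" (len 12), cursors c3@2 c1@5 c2@9, authorship ...11..22...
After op 4 (add_cursor(11)): buffer="vwkozzoozugx" (len 12), cursors c3@2 c1@5 c2@9 c4@11, authorship ...11..22...
After op 5 (insert('p')): buffer="vwpkozpzoozpugpx" (len 16), cursors c3@3 c1@7 c2@12 c4@15, authorship ..3.111..222..4.
After op 6 (move_right): buffer="vwpkozpzoozpugpx" (len 16), cursors c3@4 c1@8 c2@13 c4@16, authorship ..3.111..222..4.
After op 7 (move_left): buffer="vwpkozpzoozpugpx" (len 16), cursors c3@3 c1@7 c2@12 c4@15, authorship ..3.111..222..4.
After op 8 (insert('x')): buffer="vwpxkozpxzoozpxugpxx" (len 20), cursors c3@4 c1@9 c2@15 c4@19, authorship ..33.1111..2222..44.

Answer: vwpxkozpxzoozpxugpxx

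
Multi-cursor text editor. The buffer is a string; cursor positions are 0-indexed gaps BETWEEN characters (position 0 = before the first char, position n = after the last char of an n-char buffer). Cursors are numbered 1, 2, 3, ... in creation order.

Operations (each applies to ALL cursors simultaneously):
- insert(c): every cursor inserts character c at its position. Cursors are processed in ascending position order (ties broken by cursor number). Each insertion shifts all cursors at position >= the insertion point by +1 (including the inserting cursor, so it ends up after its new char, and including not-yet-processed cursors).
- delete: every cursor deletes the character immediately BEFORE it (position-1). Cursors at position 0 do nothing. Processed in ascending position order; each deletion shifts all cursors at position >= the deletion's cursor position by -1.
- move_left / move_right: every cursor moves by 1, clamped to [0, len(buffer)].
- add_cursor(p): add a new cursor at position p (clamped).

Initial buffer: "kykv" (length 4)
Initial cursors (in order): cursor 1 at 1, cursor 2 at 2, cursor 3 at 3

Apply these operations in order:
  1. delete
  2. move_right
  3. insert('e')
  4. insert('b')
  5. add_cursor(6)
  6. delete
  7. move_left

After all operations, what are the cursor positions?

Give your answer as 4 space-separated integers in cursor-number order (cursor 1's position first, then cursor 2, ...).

Answer: 2 2 2 2

Derivation:
After op 1 (delete): buffer="v" (len 1), cursors c1@0 c2@0 c3@0, authorship .
After op 2 (move_right): buffer="v" (len 1), cursors c1@1 c2@1 c3@1, authorship .
After op 3 (insert('e')): buffer="veee" (len 4), cursors c1@4 c2@4 c3@4, authorship .123
After op 4 (insert('b')): buffer="veeebbb" (len 7), cursors c1@7 c2@7 c3@7, authorship .123123
After op 5 (add_cursor(6)): buffer="veeebbb" (len 7), cursors c4@6 c1@7 c2@7 c3@7, authorship .123123
After op 6 (delete): buffer="vee" (len 3), cursors c1@3 c2@3 c3@3 c4@3, authorship .12
After op 7 (move_left): buffer="vee" (len 3), cursors c1@2 c2@2 c3@2 c4@2, authorship .12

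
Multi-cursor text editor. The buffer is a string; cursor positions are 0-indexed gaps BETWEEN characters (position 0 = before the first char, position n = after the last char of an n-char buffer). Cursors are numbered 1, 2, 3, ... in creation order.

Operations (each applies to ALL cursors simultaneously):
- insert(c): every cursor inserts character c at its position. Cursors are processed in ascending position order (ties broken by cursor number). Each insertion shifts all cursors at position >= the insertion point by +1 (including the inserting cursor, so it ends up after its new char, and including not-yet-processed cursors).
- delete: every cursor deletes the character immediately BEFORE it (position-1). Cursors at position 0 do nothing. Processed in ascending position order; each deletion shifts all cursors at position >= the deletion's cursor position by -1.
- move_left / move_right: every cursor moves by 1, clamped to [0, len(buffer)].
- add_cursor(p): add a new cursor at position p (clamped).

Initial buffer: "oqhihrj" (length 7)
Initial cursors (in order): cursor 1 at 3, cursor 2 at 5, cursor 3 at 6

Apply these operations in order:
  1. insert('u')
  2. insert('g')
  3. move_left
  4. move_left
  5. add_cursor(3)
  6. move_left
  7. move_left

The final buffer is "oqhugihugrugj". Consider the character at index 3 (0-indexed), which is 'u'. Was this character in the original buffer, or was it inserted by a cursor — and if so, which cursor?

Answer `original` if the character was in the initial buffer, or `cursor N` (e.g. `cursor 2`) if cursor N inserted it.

Answer: cursor 1

Derivation:
After op 1 (insert('u')): buffer="oqhuihuruj" (len 10), cursors c1@4 c2@7 c3@9, authorship ...1..2.3.
After op 2 (insert('g')): buffer="oqhugihugrugj" (len 13), cursors c1@5 c2@9 c3@12, authorship ...11..22.33.
After op 3 (move_left): buffer="oqhugihugrugj" (len 13), cursors c1@4 c2@8 c3@11, authorship ...11..22.33.
After op 4 (move_left): buffer="oqhugihugrugj" (len 13), cursors c1@3 c2@7 c3@10, authorship ...11..22.33.
After op 5 (add_cursor(3)): buffer="oqhugihugrugj" (len 13), cursors c1@3 c4@3 c2@7 c3@10, authorship ...11..22.33.
After op 6 (move_left): buffer="oqhugihugrugj" (len 13), cursors c1@2 c4@2 c2@6 c3@9, authorship ...11..22.33.
After op 7 (move_left): buffer="oqhugihugrugj" (len 13), cursors c1@1 c4@1 c2@5 c3@8, authorship ...11..22.33.
Authorship (.=original, N=cursor N): . . . 1 1 . . 2 2 . 3 3 .
Index 3: author = 1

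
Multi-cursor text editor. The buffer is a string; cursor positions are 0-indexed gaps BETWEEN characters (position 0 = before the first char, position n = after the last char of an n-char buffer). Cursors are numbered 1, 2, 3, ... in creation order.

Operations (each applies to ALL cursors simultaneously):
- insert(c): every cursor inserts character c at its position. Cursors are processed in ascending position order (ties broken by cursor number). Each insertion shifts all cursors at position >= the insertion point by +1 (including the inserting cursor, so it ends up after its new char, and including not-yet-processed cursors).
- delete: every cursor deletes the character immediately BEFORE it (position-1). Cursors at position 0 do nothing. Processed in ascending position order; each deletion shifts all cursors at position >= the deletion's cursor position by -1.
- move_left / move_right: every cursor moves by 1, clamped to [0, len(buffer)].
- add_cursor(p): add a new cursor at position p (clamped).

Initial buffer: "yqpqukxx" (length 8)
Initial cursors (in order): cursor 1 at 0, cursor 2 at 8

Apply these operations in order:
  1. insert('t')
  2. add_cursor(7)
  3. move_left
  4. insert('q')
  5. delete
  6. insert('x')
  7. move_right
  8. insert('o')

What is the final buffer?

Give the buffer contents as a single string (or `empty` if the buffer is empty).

Answer: xtoyqpquxkoxxxto

Derivation:
After op 1 (insert('t')): buffer="tyqpqukxxt" (len 10), cursors c1@1 c2@10, authorship 1........2
After op 2 (add_cursor(7)): buffer="tyqpqukxxt" (len 10), cursors c1@1 c3@7 c2@10, authorship 1........2
After op 3 (move_left): buffer="tyqpqukxxt" (len 10), cursors c1@0 c3@6 c2@9, authorship 1........2
After op 4 (insert('q')): buffer="qtyqpquqkxxqt" (len 13), cursors c1@1 c3@8 c2@12, authorship 11.....3...22
After op 5 (delete): buffer="tyqpqukxxt" (len 10), cursors c1@0 c3@6 c2@9, authorship 1........2
After op 6 (insert('x')): buffer="xtyqpquxkxxxt" (len 13), cursors c1@1 c3@8 c2@12, authorship 11.....3...22
After op 7 (move_right): buffer="xtyqpquxkxxxt" (len 13), cursors c1@2 c3@9 c2@13, authorship 11.....3...22
After op 8 (insert('o')): buffer="xtoyqpquxkoxxxto" (len 16), cursors c1@3 c3@11 c2@16, authorship 111.....3.3..222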